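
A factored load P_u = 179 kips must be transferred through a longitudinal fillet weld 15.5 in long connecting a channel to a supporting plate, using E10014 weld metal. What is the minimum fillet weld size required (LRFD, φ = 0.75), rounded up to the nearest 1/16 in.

w = 3/8 in

E100XX → F_EXX = 100 ksi.
Total weld length L = 15.5 in.
Required throat t_e = P_u / (φ × 0.6 F_EXX × L) = 179 / (0.75 × 0.6 × 100 × 15.5) = 0.2566 in.
Required leg w = t_e / 0.707 = 0.363 in → use 3/8 in.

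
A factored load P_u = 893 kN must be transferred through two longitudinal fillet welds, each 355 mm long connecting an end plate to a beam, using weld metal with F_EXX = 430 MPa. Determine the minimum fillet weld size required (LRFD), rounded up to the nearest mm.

w = 10 mm

Total weld length L = 710 mm.
Required throat t_e = P_u / (φ × 0.6 F_EXX × L) = 893 / (0.75 × 0.6 × 430 × 710 × 10⁻³) = 6.5 mm.
Required leg w = t_e / 0.707 = 9.194 mm → use 10 mm.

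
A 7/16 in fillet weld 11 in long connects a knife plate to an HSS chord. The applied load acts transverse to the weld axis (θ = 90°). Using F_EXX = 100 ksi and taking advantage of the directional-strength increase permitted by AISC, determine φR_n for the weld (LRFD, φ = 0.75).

t_e = 0.707 × 0.4375 = 0.3093 in; A_we = 0.3093 × 11 = 3.402 in².
Directional factor: 1.0 + 0.5 sin^1.5(90°) = 1.5.
F_nw = 0.6 × 100 × 1.5 = 90 ksi.
φR_n = 0.75 × 90 × 3.402 = 229.7 kip.

φR_n ≈ 230 kip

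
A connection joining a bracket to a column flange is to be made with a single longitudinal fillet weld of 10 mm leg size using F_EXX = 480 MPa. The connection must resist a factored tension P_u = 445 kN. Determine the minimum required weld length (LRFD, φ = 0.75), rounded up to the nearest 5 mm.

L = 295 mm

Throat t_e = 0.707 × 10 = 7.07 mm.
φr_n = 0.75 × 0.6 × 480 × 7.07 × 10⁻³ = 1.527 kN/mm.
L_req = P_u / φr_n = 445 / 1.527 = 291.4 mm total.
Round up → use L = 295 mm.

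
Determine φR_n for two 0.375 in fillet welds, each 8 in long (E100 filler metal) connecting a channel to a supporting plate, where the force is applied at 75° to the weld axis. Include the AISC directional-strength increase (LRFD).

φR_n ≈ 281 kip

E100XX → F_EXX = 100 ksi.
t_e = 0.707 × 0.375 = 0.2651 in; A_we = 0.2651 × 16 = 4.242 in².
Directional factor: 1.0 + 0.5 sin^1.5(75°) = 1.475.
F_nw = 0.6 × 100 × 1.475 = 88.48 ksi.
φR_n = 0.75 × 88.48 × 4.242 = 281.5 kip.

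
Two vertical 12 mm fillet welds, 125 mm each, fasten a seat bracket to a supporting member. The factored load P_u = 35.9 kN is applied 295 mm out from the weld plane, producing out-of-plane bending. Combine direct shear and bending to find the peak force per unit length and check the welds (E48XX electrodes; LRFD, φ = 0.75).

E48XX → F_EXX = 480 MPa.
L_w = 2 × 125 = 250 mm; section modulus (unit throat) S = 2 × L²/6 = 5208 mm².
Direct shear f_v = P/L_w = 35.9×10³/250 = 143.6 N/mm.
Moment M = P × e = 35.9×10³ × 295 = 10590000 N·mm; bending f_b = M/S = 2033 N/mm.
f_max = √(f_v² + f_b²) = √(143.6² + 2033²) = 2038 N/mm.
φr_n = 0.75 × 0.6 × 480 × (0.707 × 12) = 1833 N/mm → NOT adequate.

f_max ≈ 2040 N/mm; NOT adequate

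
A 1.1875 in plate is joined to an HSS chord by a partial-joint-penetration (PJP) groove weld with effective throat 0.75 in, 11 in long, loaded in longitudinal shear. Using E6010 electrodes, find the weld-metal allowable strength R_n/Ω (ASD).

E60XX → F_EXX = 60 ksi.
Effective throat (given) t_e = 0.75 in.
A_we = 0.75 × 11 = 8.25 in².
F_nw = 0.6 F_EXX = 36 ksi.
R_n/Ω = (36 × 8.25) / 2.0 = 148.5 kips.

R_n/Ω ≈ 148 kips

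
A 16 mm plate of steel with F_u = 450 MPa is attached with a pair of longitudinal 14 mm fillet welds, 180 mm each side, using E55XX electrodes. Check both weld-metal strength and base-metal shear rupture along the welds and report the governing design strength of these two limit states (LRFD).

E55XX → F_EXX = 550 MPa.
t_e = 0.707 × 14 = 9.898 mm; L = 360 mm.
Weld metal: φR_n = 0.75 × 0.6 × 550 × 9.898 × 360 × 10⁻³ = 881.9 kN.
Base metal (shear rupture): φR_n = 0.75 × 0.6 × 450 × 16 × 360 × 10⁻³ = 1166 kN.
Governing: weld metal.

φR_n ≈ 882 kN (weld metal governs)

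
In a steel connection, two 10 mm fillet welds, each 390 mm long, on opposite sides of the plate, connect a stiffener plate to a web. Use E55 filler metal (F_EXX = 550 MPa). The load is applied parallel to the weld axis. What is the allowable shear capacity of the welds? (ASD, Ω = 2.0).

R_n/Ω ≈ 910 kN

Effective throat t_e = 0.707 × 10 = 7.07 mm.
Total length L = 780 mm; A_we = 7.07 × 780 = 5515 mm².
F_nw = 0.6 F_EXX = 0.6 × 550 = 330 MPa.
R_n = 330 × 5515 × 10⁻³ = 1820 kN; R_n/Ω = 1820/2.0 = 909.9 kN.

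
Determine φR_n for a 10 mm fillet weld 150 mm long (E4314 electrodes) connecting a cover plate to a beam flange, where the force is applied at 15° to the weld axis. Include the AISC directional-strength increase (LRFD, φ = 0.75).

E43XX → F_EXX = 430 MPa.
t_e = 0.707 × 10 = 7.07 mm; A_we = 7.07 × 150 = 1060 mm².
Directional factor: 1.0 + 0.5 sin^1.5(15°) = 1.066.
F_nw = 0.6 × 430 × 1.066 = 275 MPa.
φR_n = 0.75 × 275 × 1060 × 10⁻³ = 218.7 kN.

φR_n ≈ 219 kN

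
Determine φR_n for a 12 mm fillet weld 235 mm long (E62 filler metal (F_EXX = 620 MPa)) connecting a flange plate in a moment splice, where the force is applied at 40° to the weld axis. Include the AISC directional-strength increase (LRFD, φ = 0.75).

t_e = 0.707 × 12 = 8.484 mm; A_we = 8.484 × 235 = 1994 mm².
Directional factor: 1.0 + 0.5 sin^1.5(40°) = 1.258.
F_nw = 0.6 × 620 × 1.258 = 467.9 MPa.
φR_n = 0.75 × 467.9 × 1994 × 10⁻³ = 699.6 kN.

φR_n ≈ 700 kN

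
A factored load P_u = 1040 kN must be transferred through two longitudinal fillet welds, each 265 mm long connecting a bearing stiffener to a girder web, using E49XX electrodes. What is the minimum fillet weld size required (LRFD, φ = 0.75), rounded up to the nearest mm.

E49XX → F_EXX = 490 MPa.
Total weld length L = 530 mm.
Required throat t_e = P_u / (φ × 0.6 F_EXX × L) = 1040 / (0.75 × 0.6 × 490 × 530 × 10⁻³) = 8.899 mm.
Required leg w = t_e / 0.707 = 12.59 mm → use 13 mm.

w = 13 mm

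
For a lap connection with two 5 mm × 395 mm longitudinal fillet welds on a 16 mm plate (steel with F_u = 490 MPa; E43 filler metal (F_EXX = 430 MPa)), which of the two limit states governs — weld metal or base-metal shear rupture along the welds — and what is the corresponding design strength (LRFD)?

φR_n ≈ 540 kN (weld metal governs)

t_e = 0.707 × 5 = 3.535 mm; L = 790 mm.
Weld metal: φR_n = 0.75 × 0.6 × 430 × 3.535 × 790 × 10⁻³ = 540.4 kN.
Base metal (shear rupture): φR_n = 0.75 × 0.6 × 490 × 16 × 790 × 10⁻³ = 2787 kN.
Governing: weld metal.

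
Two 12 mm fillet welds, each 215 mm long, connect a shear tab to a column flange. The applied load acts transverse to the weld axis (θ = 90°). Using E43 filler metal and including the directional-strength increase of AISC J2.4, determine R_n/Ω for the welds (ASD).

R_n/Ω ≈ 706 kN

E43XX → F_EXX = 430 MPa.
t_e = 0.707 × 12 = 8.484 mm; A_we = 8.484 × 430 = 3648 mm².
Directional factor: 1.0 + 0.5 sin^1.5(90°) = 1.5.
F_nw = 0.6 × 430 × 1.5 = 387 MPa.
R_n/Ω = (387 × 3648) / 2.0 × 10⁻³ = 705.9 kN.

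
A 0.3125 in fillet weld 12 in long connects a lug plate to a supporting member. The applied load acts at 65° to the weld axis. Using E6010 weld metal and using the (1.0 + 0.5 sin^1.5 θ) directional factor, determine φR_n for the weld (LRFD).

E60XX → F_EXX = 60 ksi.
t_e = 0.707 × 0.3125 = 0.2209 in; A_we = 0.2209 × 12 = 2.651 in².
Directional factor: 1.0 + 0.5 sin^1.5(65°) = 1.431.
F_nw = 0.6 × 60 × 1.431 = 51.53 ksi.
φR_n = 0.75 × 51.53 × 2.651 = 102.5 kips.

φR_n ≈ 102 kips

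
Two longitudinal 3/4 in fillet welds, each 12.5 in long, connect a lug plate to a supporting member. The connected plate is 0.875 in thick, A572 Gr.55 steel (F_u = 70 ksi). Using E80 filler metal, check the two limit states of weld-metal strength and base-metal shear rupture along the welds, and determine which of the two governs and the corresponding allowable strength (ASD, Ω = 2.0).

E80XX → F_EXX = 80 ksi.
t_e = 0.707 × 0.75 = 0.5302 in; L = 25 in.
Weld metal: R_n/Ω = (1/2.0) × 0.6 × 80 × 0.5302 × 25 = 318.1 kips.
Base metal (shear rupture): R_n/Ω = (1/2.0) × 0.6 × 70 × 0.875 × 25 = 459.4 kips.
Governing: weld metal.

R_n/Ω ≈ 318 kips (weld metal governs)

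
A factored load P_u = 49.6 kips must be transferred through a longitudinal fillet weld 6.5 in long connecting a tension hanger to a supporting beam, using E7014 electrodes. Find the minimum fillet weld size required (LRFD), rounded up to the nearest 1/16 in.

w = 3/8 in

E70XX → F_EXX = 70 ksi.
Total weld length L = 6.5 in.
Required throat t_e = P_u / (φ × 0.6 F_EXX × L) = 49.6 / (0.75 × 0.6 × 70 × 6.5) = 0.2422 in.
Required leg w = t_e / 0.707 = 0.3426 in → use 3/8 in.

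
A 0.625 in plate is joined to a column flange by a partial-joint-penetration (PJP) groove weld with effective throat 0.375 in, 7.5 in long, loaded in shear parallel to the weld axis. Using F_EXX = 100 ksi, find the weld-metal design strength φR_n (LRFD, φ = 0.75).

φR_n ≈ 127 kip

Effective throat (given) t_e = 0.375 in.
A_we = 0.375 × 7.5 = 2.812 in².
F_nw = 0.6 F_EXX = 60 ksi.
φR_n = 0.75 × 60 × 2.812 = 126.6 kip.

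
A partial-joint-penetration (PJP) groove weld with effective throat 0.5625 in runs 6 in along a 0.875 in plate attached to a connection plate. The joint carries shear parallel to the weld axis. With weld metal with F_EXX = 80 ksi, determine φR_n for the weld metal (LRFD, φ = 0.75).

Effective throat (given) t_e = 0.5625 in.
A_we = 0.5625 × 6 = 3.375 in².
F_nw = 0.6 F_EXX = 48 ksi.
φR_n = 0.75 × 48 × 3.375 = 121.5 kips.

φR_n ≈ 122 kips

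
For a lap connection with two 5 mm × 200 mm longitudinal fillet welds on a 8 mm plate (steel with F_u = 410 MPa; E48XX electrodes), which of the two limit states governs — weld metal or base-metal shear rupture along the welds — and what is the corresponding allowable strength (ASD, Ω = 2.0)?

R_n/Ω ≈ 204 kN (weld metal governs)

E48XX → F_EXX = 480 MPa.
t_e = 0.707 × 5 = 3.535 mm; L = 400 mm.
Weld metal: R_n/Ω = (1/2.0) × 0.6 × 480 × 3.535 × 400 × 10⁻³ = 203.6 kN.
Base metal (shear rupture): R_n/Ω = (1/2.0) × 0.6 × 410 × 8 × 400 × 10⁻³ = 393.6 kN.
Governing: weld metal.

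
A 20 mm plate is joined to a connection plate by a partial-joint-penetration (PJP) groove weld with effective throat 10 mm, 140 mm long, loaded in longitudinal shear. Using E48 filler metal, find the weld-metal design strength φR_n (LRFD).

φR_n ≈ 302 kN

E48XX → F_EXX = 480 MPa.
Effective throat (given) t_e = 10 mm.
A_we = 10 × 140 = 1400 mm².
F_nw = 0.6 F_EXX = 288 MPa.
φR_n = 0.75 × 288 × 1400 × 10⁻³ = 302.4 kN.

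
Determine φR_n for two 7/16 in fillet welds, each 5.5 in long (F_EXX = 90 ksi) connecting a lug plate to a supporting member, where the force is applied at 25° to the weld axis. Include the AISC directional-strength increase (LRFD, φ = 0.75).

φR_n ≈ 157 kips

t_e = 0.707 × 0.4375 = 0.3093 in; A_we = 0.3093 × 11 = 3.402 in².
Directional factor: 1.0 + 0.5 sin^1.5(25°) = 1.137.
F_nw = 0.6 × 90 × 1.137 = 61.42 ksi.
φR_n = 0.75 × 61.42 × 3.402 = 156.7 kips.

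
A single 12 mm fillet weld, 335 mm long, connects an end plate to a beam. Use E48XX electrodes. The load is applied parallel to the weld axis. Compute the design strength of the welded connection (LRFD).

E48XX → F_EXX = 480 MPa.
Effective throat t_e = 0.707 × 12 = 8.484 mm.
Total length L = 335 mm; A_we = 8.484 × 335 = 2842 mm².
F_nw = 0.6 F_EXX = 0.6 × 480 = 288 MPa.
φR_n = 0.75 × 288 × 2842 × 10⁻³ = 613.9 kN.

φR_n ≈ 614 kN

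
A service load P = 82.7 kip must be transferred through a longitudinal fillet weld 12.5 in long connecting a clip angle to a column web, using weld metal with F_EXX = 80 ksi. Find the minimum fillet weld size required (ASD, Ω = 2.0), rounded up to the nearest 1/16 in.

w = 7/16 in

Total weld length L = 12.5 in.
Required throat t_e = P × Ω / (0.6 F_EXX × L) = 82.7 × 2.0 / (0.6 × 80 × 12.5) = 0.2757 in.
Required leg w = t_e / 0.707 = 0.3899 in → use 7/16 in.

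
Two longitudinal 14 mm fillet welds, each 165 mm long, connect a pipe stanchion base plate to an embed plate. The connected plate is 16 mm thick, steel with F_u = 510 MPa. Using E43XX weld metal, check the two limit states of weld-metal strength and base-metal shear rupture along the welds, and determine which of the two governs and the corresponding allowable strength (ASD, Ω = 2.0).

E43XX → F_EXX = 430 MPa.
t_e = 0.707 × 14 = 9.898 mm; L = 330 mm.
Weld metal: R_n/Ω = (1/2.0) × 0.6 × 430 × 9.898 × 330 × 10⁻³ = 421.4 kN.
Base metal (shear rupture): R_n/Ω = (1/2.0) × 0.6 × 510 × 16 × 330 × 10⁻³ = 807.8 kN.
Governing: weld metal.

R_n/Ω ≈ 421 kN (weld metal governs)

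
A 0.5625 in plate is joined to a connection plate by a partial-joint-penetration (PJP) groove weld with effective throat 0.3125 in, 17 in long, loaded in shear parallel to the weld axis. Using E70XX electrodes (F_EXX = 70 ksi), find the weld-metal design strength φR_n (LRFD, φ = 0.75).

φR_n ≈ 167 kip

Effective throat (given) t_e = 0.3125 in.
A_we = 0.3125 × 17 = 5.312 in².
F_nw = 0.6 F_EXX = 42 ksi.
φR_n = 0.75 × 42 × 5.312 = 167.3 kip.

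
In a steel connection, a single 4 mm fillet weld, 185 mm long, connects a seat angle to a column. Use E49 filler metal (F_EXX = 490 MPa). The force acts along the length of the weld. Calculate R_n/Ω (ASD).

R_n/Ω ≈ 76.9 kN

Effective throat t_e = 0.707 × 4 = 2.828 mm.
Total length L = 185 mm; A_we = 2.828 × 185 = 523.2 mm².
F_nw = 0.6 F_EXX = 0.6 × 490 = 294 MPa.
R_n = 294 × 523.2 × 10⁻³ = 153.8 kN; R_n/Ω = 153.8/2.0 = 76.91 kN.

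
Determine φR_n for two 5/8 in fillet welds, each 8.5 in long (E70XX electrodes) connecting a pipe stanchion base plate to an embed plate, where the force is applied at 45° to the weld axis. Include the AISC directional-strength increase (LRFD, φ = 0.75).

φR_n ≈ 307 kips

E70XX → F_EXX = 70 ksi.
t_e = 0.707 × 0.625 = 0.4419 in; A_we = 0.4419 × 17 = 7.512 in².
Directional factor: 1.0 + 0.5 sin^1.5(45°) = 1.297.
F_nw = 0.6 × 70 × 1.297 = 54.49 ksi.
φR_n = 0.75 × 54.49 × 7.512 = 307 kips.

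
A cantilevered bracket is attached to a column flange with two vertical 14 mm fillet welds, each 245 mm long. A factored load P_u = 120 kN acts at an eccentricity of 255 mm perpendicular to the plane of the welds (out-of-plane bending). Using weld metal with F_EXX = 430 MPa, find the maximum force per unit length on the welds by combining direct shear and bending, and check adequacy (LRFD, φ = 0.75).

L_w = 2 × 245 = 490 mm; section modulus (unit throat) S = 2 × L²/6 = 20010 mm².
Direct shear f_v = P/L_w = 120×10³/490 = 244.9 N/mm.
Moment M = P × e = 120×10³ × 255 = 30600000 N·mm; bending f_b = M/S = 1529 N/mm.
f_max = √(f_v² + f_b²) = √(244.9² + 1529²) = 1549 N/mm.
φr_n = 0.75 × 0.6 × 430 × (0.707 × 14) = 1915 N/mm → adequate.

f_max ≈ 1550 N/mm; adequate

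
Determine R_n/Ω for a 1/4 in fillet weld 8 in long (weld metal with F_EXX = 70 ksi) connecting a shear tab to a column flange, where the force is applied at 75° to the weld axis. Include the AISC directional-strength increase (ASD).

R_n/Ω ≈ 43.8 kips

t_e = 0.707 × 0.25 = 0.1767 in; A_we = 0.1767 × 8 = 1.414 in².
Directional factor: 1.0 + 0.5 sin^1.5(75°) = 1.475.
F_nw = 0.6 × 70 × 1.475 = 61.94 ksi.
R_n/Ω = (61.94 × 1.414) / 2.0 = 43.79 kips.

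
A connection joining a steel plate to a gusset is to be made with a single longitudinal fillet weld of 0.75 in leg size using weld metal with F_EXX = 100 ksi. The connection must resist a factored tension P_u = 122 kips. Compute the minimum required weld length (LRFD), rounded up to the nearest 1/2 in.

L = 5.5 in

Throat t_e = 0.707 × 0.75 = 0.5302 in.
φr_n = 0.75 × 0.6 × 100 × 0.5302 = 23.86 kips/in.
L_req = P_u / φr_n = 122 / 23.86 = 5.113 in total.
Round up → use L = 5.5 in.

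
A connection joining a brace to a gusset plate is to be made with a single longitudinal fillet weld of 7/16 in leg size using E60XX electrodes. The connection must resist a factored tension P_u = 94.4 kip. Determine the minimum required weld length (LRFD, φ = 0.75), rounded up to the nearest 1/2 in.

L = 11.5 in

E60XX → F_EXX = 60 ksi.
Throat t_e = 0.707 × 0.4375 = 0.3093 in.
φr_n = 0.75 × 0.6 × 60 × 0.3093 = 8.351 kip/in.
L_req = P_u / φr_n = 94.4 / 8.351 = 11.3 in total.
Round up → use L = 11.5 in.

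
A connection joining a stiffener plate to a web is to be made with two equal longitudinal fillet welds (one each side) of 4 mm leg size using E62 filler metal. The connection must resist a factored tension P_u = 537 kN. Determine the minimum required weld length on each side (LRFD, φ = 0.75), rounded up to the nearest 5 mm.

E62XX → F_EXX = 620 MPa.
Throat t_e = 0.707 × 4 = 2.828 mm.
φr_n = 0.75 × 0.6 × 620 × 2.828 × 10⁻³ = 0.789 kN/mm.
L_req = P_u / φr_n = 537 / 0.789 = 680.6 mm total.
Per side: 680.6 / 2 = 340.3 mm.
Round up → use L = 345 mm on each side.

L = 345 mm on each side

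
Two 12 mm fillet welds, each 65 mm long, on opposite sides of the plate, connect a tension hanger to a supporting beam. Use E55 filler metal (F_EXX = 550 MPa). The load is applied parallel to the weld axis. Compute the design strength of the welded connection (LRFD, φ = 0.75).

Effective throat t_e = 0.707 × 12 = 8.484 mm.
Total length L = 130 mm; A_we = 8.484 × 130 = 1103 mm².
F_nw = 0.6 F_EXX = 0.6 × 550 = 330 MPa.
φR_n = 0.75 × 330 × 1103 × 10⁻³ = 273 kN.

φR_n ≈ 273 kN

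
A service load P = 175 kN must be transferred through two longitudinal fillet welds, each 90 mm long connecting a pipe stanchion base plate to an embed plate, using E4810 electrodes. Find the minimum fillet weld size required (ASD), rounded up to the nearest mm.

E48XX → F_EXX = 480 MPa.
Total weld length L = 180 mm.
Required throat t_e = P × Ω / (0.6 F_EXX × L) = 175 × 2.0 / (0.6 × 480 × 180 × 10⁻³) = 6.752 mm.
Required leg w = t_e / 0.707 = 9.55 mm → use 10 mm.

w = 10 mm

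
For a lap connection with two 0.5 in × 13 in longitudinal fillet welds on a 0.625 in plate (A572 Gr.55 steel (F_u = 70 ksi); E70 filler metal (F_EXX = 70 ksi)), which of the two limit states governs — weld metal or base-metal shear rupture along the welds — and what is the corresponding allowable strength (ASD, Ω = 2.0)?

R_n/Ω ≈ 193 kips (weld metal governs)

t_e = 0.707 × 0.5 = 0.3535 in; L = 26 in.
Weld metal: R_n/Ω = (1/2.0) × 0.6 × 70 × 0.3535 × 26 = 193 kips.
Base metal (shear rupture): R_n/Ω = (1/2.0) × 0.6 × 70 × 0.625 × 26 = 341.2 kips.
Governing: weld metal.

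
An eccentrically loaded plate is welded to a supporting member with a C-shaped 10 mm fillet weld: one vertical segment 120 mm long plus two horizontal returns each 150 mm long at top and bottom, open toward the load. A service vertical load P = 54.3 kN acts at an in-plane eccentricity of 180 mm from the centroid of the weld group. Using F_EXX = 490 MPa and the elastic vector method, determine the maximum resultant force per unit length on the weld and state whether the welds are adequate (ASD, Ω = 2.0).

Total weld length L_w = 420 mm. Treat welds as unit-width lines.
Centroid: x̄ = 2×150×75 / 420 = 53.57 mm from the vertical weld.
Polar moment about centroid: J = I_x + I_y = [120³/12 + 2×150×60²] + [120×53.57² + 2(150³/12 + 150×21.43²)] = 2269000 mm³.
Direct shear f_v = P/L_w = 54.3×10³ / 420 = 129.3 N/mm (vertical).
Torsion M = P·e = 54.3×10³ × 180 = 9774000 N·mm.
Critical point at (x, y) = (96.43, 60) from centroid. f_tx = M·y/J = 258.5 N/mm; f_ty = M·x/J = 415.4 N/mm.
Resultant f_max = √[f_tx² + (f_v + f_ty)²] = √[258.5² + (129.3 + 415.4)²] = 603 N/mm.
Capacity per unit length: r_n/Ω = (1/2.0) × 0.6 × 490 × (0.707 × 10) = 1039 N/mm.
603 ≤ 1039 → adequate.

f_max ≈ 603 N/mm; adequate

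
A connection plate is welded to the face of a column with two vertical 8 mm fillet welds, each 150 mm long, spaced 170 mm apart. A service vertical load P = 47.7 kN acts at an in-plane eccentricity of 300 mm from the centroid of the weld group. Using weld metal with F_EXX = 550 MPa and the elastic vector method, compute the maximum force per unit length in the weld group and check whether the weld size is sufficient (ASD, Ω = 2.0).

f_max ≈ 721 N/mm; adequate

Total weld length L_w = 300 mm. Treat welds as unit-width lines.
Polar moment about centroid: J = 2[d³/12 + d(b/2)²] = 2[150³/12 + 150×85²] = 2730000 mm³.
Direct shear f_v = P/L_w = 47.7×10³ / 300 = 159 N/mm (vertical).
Torsion M = P·e = 47.7×10³ × 300 = 14310000 N·mm.
Critical point at (x, y) = (85, 75) from centroid. f_tx = M·y/J = 393.1 N/mm; f_ty = M·x/J = 445.5 N/mm.
Resultant f_max = √[f_tx² + (f_v + f_ty)²] = √[393.1² + (159 + 445.5)²] = 721.1 N/mm.
Capacity per unit length: r_n/Ω = (1/2.0) × 0.6 × 550 × (0.707 × 8) = 933.2 N/mm.
721.1 ≤ 933.2 → adequate.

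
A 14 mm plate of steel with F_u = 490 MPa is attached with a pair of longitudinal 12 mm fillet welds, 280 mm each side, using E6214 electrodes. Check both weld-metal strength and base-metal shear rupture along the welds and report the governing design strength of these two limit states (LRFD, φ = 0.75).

φR_n ≈ 1330 kN (weld metal governs)

E62XX → F_EXX = 620 MPa.
t_e = 0.707 × 12 = 8.484 mm; L = 560 mm.
Weld metal: φR_n = 0.75 × 0.6 × 620 × 8.484 × 560 × 10⁻³ = 1326 kN.
Base metal (shear rupture): φR_n = 0.75 × 0.6 × 490 × 14 × 560 × 10⁻³ = 1729 kN.
Governing: weld metal.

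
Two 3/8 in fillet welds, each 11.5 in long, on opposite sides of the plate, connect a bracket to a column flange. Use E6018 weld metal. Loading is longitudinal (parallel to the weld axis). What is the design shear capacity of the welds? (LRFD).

φR_n ≈ 165 kip

E60XX → F_EXX = 60 ksi.
Effective throat t_e = 0.707 × 0.375 = 0.2651 in.
Total length L = 23 in; A_we = 0.2651 × 23 = 6.098 in².
F_nw = 0.6 F_EXX = 0.6 × 60 = 36 ksi.
φR_n = 0.75 × 36 × 6.098 = 164.6 kip.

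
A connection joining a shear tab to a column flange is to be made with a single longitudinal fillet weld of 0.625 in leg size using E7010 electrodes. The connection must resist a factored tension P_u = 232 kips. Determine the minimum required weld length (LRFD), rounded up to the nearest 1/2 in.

E70XX → F_EXX = 70 ksi.
Throat t_e = 0.707 × 0.625 = 0.4419 in.
φr_n = 0.75 × 0.6 × 70 × 0.4419 = 13.92 kips/in.
L_req = P_u / φr_n = 232 / 13.92 = 16.67 in total.
Round up → use L = 17 in.

L = 17 in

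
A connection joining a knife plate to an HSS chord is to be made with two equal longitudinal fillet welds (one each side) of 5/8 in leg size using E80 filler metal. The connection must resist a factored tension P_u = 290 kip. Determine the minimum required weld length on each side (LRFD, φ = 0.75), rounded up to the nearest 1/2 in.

L = 9.5 in on each side

E80XX → F_EXX = 80 ksi.
Throat t_e = 0.707 × 0.625 = 0.4419 in.
φr_n = 0.75 × 0.6 × 80 × 0.4419 = 15.91 kip/in.
L_req = P_u / φr_n = 290 / 15.91 = 18.23 in total.
Per side: 18.23 / 2 = 9.115 in.
Round up → use L = 9.5 in on each side.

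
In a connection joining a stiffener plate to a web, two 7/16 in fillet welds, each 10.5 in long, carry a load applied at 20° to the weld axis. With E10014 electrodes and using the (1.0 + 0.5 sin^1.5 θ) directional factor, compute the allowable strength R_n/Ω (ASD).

R_n/Ω ≈ 214 kips

E100XX → F_EXX = 100 ksi.
t_e = 0.707 × 0.4375 = 0.3093 in; A_we = 0.3093 × 21 = 6.496 in².
Directional factor: 1.0 + 0.5 sin^1.5(20°) = 1.1.
F_nw = 0.6 × 100 × 1.1 = 66 ksi.
R_n/Ω = (66 × 6.496) / 2.0 = 214.4 kips.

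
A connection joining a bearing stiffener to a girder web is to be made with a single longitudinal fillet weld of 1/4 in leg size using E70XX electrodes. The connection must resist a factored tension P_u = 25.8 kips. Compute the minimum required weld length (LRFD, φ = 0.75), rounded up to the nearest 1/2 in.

L = 5 in

E70XX → F_EXX = 70 ksi.
Throat t_e = 0.707 × 0.25 = 0.1767 in.
φr_n = 0.75 × 0.6 × 70 × 0.1767 = 5.568 kips/in.
L_req = P_u / φr_n = 25.8 / 5.568 = 4.634 in total.
Round up → use L = 5 in.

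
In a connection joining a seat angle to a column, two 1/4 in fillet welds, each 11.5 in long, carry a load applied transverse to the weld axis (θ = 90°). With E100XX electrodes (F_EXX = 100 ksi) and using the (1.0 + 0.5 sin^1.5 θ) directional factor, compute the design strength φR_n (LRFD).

φR_n ≈ 274 kips

t_e = 0.707 × 0.25 = 0.1767 in; A_we = 0.1767 × 23 = 4.065 in².
Directional factor: 1.0 + 0.5 sin^1.5(90°) = 1.5.
F_nw = 0.6 × 100 × 1.5 = 90 ksi.
φR_n = 0.75 × 90 × 4.065 = 274.4 kips.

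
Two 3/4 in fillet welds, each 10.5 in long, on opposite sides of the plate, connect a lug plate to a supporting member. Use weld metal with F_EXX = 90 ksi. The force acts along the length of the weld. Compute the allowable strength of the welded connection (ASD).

R_n/Ω ≈ 301 kips

Effective throat t_e = 0.707 × 0.75 = 0.5302 in.
Total length L = 21 in; A_we = 0.5302 × 21 = 11.14 in².
F_nw = 0.6 F_EXX = 0.6 × 90 = 54 ksi.
R_n = 54 × 11.14 = 601.3 kips; R_n/Ω = 601.3/2.0 = 300.7 kips.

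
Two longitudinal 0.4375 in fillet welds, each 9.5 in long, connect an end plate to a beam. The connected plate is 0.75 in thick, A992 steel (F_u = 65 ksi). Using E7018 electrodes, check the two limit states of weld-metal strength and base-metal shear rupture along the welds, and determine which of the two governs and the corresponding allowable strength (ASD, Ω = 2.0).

R_n/Ω ≈ 123 kips (weld metal governs)

E70XX → F_EXX = 70 ksi.
t_e = 0.707 × 0.4375 = 0.3093 in; L = 19 in.
Weld metal: R_n/Ω = (1/2.0) × 0.6 × 70 × 0.3093 × 19 = 123.4 kips.
Base metal (shear rupture): R_n/Ω = (1/2.0) × 0.6 × 65 × 0.75 × 19 = 277.9 kips.
Governing: weld metal.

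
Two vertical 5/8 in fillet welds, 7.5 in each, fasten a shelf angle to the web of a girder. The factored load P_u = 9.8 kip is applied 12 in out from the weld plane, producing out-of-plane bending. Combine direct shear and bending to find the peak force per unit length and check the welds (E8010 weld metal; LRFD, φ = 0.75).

E80XX → F_EXX = 80 ksi.
L_w = 2 × 7.5 = 15 in; section modulus (unit throat) S = 2 × L²/6 = 18.75 in².
Direct shear f_v = P/L_w = 9.8/15 = 0.6533 kip/in.
Moment M = P × e = 9.8 × 12 = 117.6 kip·in; bending f_b = M/S = 6.272 kip/in.
f_max = √(f_v² + f_b²) = √(0.6533² + 6.272²) = 6.306 kip/in.
φr_n = 0.75 × 0.6 × 80 × (0.707 × 0.625) = 15.91 kip/in → adequate.

f_max ≈ 6.31 kip/in; adequate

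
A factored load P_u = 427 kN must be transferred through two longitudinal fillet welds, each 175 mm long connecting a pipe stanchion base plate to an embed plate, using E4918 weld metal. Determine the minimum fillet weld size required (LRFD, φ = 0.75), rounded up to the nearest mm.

w = 8 mm

E49XX → F_EXX = 490 MPa.
Total weld length L = 350 mm.
Required throat t_e = P_u / (φ × 0.6 F_EXX × L) = 427 / (0.75 × 0.6 × 490 × 350 × 10⁻³) = 5.533 mm.
Required leg w = t_e / 0.707 = 7.826 mm → use 8 mm.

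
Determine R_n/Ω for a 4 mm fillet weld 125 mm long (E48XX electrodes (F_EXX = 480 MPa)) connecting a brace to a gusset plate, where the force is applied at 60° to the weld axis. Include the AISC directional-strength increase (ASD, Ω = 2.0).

t_e = 0.707 × 4 = 2.828 mm; A_we = 2.828 × 125 = 353.5 mm².
Directional factor: 1.0 + 0.5 sin^1.5(60°) = 1.403.
F_nw = 0.6 × 480 × 1.403 = 404.1 MPa.
R_n/Ω = (404.1 × 353.5) / 2.0 × 10⁻³ = 71.42 kN.

R_n/Ω ≈ 71.4 kN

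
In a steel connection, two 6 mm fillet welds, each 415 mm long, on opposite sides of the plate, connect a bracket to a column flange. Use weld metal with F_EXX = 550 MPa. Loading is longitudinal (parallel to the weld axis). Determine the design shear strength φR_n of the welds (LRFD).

Effective throat t_e = 0.707 × 6 = 4.242 mm.
Total length L = 830 mm; A_we = 4.242 × 830 = 3521 mm².
F_nw = 0.6 F_EXX = 0.6 × 550 = 330 MPa.
φR_n = 0.75 × 330 × 3521 × 10⁻³ = 871.4 kN.

φR_n ≈ 871 kN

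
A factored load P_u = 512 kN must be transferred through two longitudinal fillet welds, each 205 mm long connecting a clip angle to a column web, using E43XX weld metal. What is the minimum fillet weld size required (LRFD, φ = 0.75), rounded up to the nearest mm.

w = 10 mm

E43XX → F_EXX = 430 MPa.
Total weld length L = 410 mm.
Required throat t_e = P_u / (φ × 0.6 F_EXX × L) = 512 / (0.75 × 0.6 × 430 × 410 × 10⁻³) = 6.454 mm.
Required leg w = t_e / 0.707 = 9.128 mm → use 10 mm.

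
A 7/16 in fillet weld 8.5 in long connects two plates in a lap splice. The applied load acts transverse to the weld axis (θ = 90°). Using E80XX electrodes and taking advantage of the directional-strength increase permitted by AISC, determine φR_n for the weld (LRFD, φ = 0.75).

φR_n ≈ 142 kips

E80XX → F_EXX = 80 ksi.
t_e = 0.707 × 0.4375 = 0.3093 in; A_we = 0.3093 × 8.5 = 2.629 in².
Directional factor: 1.0 + 0.5 sin^1.5(90°) = 1.5.
F_nw = 0.6 × 80 × 1.5 = 72 ksi.
φR_n = 0.75 × 72 × 2.629 = 142 kips.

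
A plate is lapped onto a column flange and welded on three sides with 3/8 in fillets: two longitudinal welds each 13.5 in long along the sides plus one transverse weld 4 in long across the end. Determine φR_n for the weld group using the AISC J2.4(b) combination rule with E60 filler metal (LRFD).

φR_n ≈ 222 kip

E60XX → F_EXX = 60 ksi.
t_e = 0.707 × 0.375 = 0.2651 in.
R_nwl = 0.6 × 60 × 0.2651 × 27 = 257.7 kip (longitudinal, 2 welds).
R_nwt = 0.6 × 60 × 0.2651 × 4 = 38.18 kip (transverse, base value).
(i) R_nwl + R_nwt = 295.9 kip; (ii) 0.85 R_nwl + 1.5 R_nwt = 276.3 kip.
R_n = max = 295.9 kip [governs: (i)]; φR_n = 221.9 kip.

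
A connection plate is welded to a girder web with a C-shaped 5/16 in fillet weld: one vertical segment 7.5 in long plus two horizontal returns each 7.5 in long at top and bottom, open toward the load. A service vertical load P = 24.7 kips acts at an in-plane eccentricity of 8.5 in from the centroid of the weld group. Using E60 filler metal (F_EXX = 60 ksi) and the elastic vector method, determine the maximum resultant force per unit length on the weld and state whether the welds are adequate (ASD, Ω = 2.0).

f_max ≈ 4.32 kip/in; NOT adequate

Total weld length L_w = 22.5 in. Treat welds as unit-width lines.
Centroid: x̄ = 2×7.5×3.75 / 22.5 = 2.5 in from the vertical weld.
Polar moment about centroid: J = I_x + I_y = [7.5³/12 + 2×7.5×3.75²] + [7.5×2.5² + 2(7.5³/12 + 7.5×1.25²)] = 386.7 in³.
Direct shear f_v = P/L_w = 24.7 / 22.5 = 1.098 kip/in (vertical).
Torsion M = P·e = 24.7 × 8.5 = 209.95 kip·in.
Critical point at (x, y) = (5, 3.75) from centroid. f_tx = M·y/J = 2.036 kip/in; f_ty = M·x/J = 2.715 kip/in.
Resultant f_max = √[f_tx² + (f_v + f_ty)²] = √[2.036² + (1.098 + 2.715)²] = 4.322 kip/in.
Capacity per unit length: r_n/Ω = (1/2.0) × 0.6 × 60 × (0.707 × 0.3125) = 3.977 kip/in.
4.322 > 3.977 → NOT adequate.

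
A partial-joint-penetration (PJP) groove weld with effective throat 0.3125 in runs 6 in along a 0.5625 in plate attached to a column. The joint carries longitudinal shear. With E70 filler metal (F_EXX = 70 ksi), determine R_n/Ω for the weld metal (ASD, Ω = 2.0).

Effective throat (given) t_e = 0.3125 in.
A_we = 0.3125 × 6 = 1.875 in².
F_nw = 0.6 F_EXX = 42 ksi.
R_n/Ω = (42 × 1.875) / 2.0 = 39.38 kip.

R_n/Ω ≈ 39.4 kip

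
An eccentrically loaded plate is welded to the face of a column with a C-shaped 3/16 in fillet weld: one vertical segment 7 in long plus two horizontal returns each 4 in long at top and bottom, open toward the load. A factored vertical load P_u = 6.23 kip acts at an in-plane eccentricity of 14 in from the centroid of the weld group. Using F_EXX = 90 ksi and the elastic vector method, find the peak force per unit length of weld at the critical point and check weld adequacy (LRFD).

Total weld length L_w = 15 in. Treat welds as unit-width lines.
Centroid: x̄ = 2×4×2 / 15 = 1.067 in from the vertical weld.
Polar moment about centroid: J = I_x + I_y = [7³/12 + 2×4×3.5²] + [7×1.067² + 2(4³/12 + 4×0.9333²)] = 152.2 in³.
Direct shear f_v = P/L_w = 6.23 / 15 = 0.4153 kip/in (vertical).
Torsion M = P·e = 6.23 × 14 = 87.22 kip·in.
Critical point at (x, y) = (2.933, 3.5) from centroid. f_tx = M·y/J = 2.006 kip/in; f_ty = M·x/J = 1.681 kip/in.
Resultant f_max = √[f_tx² + (f_v + f_ty)²] = √[2.006² + (0.4153 + 1.681)²] = 2.902 kip/in.
Capacity per unit length: φr_n = 0.75 × 0.6 × 90 × (0.707 × 0.1875) = 5.369 kip/in.
2.902 ≤ 5.369 → adequate.

f_max ≈ 2.9 kip/in; adequate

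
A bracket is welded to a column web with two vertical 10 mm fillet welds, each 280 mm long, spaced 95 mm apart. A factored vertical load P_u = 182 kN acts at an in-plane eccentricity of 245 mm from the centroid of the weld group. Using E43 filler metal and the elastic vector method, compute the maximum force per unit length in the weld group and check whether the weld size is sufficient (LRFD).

f_max ≈ 1480 N/mm; NOT adequate

E43XX → F_EXX = 430 MPa.
Total weld length L_w = 560 mm. Treat welds as unit-width lines.
Polar moment about centroid: J = 2[d³/12 + d(b/2)²] = 2[280³/12 + 280×47.5²] = 4922000 mm³.
Direct shear f_v = P/L_w = 182×10³ / 560 = 325 N/mm (vertical).
Torsion M = P·e = 182×10³ × 245 = 44590000 N·mm.
Critical point at (x, y) = (47.5, 140) from centroid. f_tx = M·y/J = 1268 N/mm; f_ty = M·x/J = 430.3 N/mm.
Resultant f_max = √[f_tx² + (f_v + f_ty)²] = √[1268² + (325 + 430.3)²] = 1476 N/mm.
Capacity per unit length: φr_n = 0.75 × 0.6 × 430 × (0.707 × 10) = 1368 N/mm.
1476 > 1368 → NOT adequate.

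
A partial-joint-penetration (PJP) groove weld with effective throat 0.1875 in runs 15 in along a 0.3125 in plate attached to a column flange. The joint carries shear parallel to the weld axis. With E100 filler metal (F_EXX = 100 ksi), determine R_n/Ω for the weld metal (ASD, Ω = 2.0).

R_n/Ω ≈ 84.4 kip

Effective throat (given) t_e = 0.1875 in.
A_we = 0.1875 × 15 = 2.812 in².
F_nw = 0.6 F_EXX = 60 ksi.
R_n/Ω = (60 × 2.812) / 2.0 = 84.38 kip.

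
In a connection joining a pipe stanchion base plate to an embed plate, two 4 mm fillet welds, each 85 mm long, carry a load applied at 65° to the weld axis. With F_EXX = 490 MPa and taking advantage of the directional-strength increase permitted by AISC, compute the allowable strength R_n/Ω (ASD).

R_n/Ω ≈ 101 kN

t_e = 0.707 × 4 = 2.828 mm; A_we = 2.828 × 170 = 480.8 mm².
Directional factor: 1.0 + 0.5 sin^1.5(65°) = 1.431.
F_nw = 0.6 × 490 × 1.431 = 420.8 MPa.
R_n/Ω = (420.8 × 480.8) / 2.0 × 10⁻³ = 101.2 kN.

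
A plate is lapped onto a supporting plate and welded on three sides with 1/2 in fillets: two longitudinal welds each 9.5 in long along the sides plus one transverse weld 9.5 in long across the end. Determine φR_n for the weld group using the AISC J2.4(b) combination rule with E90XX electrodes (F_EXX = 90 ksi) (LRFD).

φR_n ≈ 435 kip

t_e = 0.707 × 0.5 = 0.3535 in.
R_nwl = 0.6 × 90 × 0.3535 × 19 = 362.7 kip (longitudinal, 2 welds).
R_nwt = 0.6 × 90 × 0.3535 × 9.5 = 181.3 kip (transverse, base value).
(i) R_nwl + R_nwt = 544 kip; (ii) 0.85 R_nwl + 1.5 R_nwt = 580.3 kip.
R_n = max = 580.3 kip [governs: (ii)]; φR_n = 435.2 kip.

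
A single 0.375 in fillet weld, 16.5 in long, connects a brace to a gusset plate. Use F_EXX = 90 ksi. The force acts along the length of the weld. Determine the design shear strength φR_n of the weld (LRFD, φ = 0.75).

φR_n ≈ 177 kip

Effective throat t_e = 0.707 × 0.375 = 0.2651 in.
Total length L = 16.5 in; A_we = 0.2651 × 16.5 = 4.375 in².
F_nw = 0.6 F_EXX = 0.6 × 90 = 54 ksi.
φR_n = 0.75 × 54 × 4.375 = 177.2 kip.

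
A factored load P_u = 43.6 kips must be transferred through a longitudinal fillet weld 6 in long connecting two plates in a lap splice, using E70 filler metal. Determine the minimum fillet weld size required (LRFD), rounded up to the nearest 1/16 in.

w = 3/8 in

E70XX → F_EXX = 70 ksi.
Total weld length L = 6 in.
Required throat t_e = P_u / (φ × 0.6 F_EXX × L) = 43.6 / (0.75 × 0.6 × 70 × 6) = 0.2307 in.
Required leg w = t_e / 0.707 = 0.3263 in → use 3/8 in.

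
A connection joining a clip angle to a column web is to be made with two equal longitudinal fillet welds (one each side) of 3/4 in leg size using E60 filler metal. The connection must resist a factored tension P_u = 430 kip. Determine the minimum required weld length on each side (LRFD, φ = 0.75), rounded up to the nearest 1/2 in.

L = 15.5 in on each side

E60XX → F_EXX = 60 ksi.
Throat t_e = 0.707 × 0.75 = 0.5302 in.
φr_n = 0.75 × 0.6 × 60 × 0.5302 = 14.32 kip/in.
L_req = P_u / φr_n = 430 / 14.32 = 30.03 in total.
Per side: 30.03 / 2 = 15.02 in.
Round up → use L = 15.5 in on each side.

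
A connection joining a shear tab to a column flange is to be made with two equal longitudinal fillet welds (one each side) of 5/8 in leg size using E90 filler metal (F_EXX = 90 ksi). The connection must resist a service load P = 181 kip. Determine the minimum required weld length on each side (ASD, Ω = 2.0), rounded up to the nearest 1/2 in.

L = 8 in on each side

Throat t_e = 0.707 × 0.625 = 0.4419 in.
r_n/Ω = (0.6 × 90 × 0.4419) / 2.0 = 11.93 kip/in.
L_req = P / (r_n/Ω) = 181 / 11.93 = 15.17 in total.
Per side: 15.17 / 2 = 7.586 in.
Round up → use L = 8 in on each side.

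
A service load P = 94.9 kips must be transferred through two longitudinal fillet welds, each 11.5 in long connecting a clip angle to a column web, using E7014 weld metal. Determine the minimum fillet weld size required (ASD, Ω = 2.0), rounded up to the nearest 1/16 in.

E70XX → F_EXX = 70 ksi.
Total weld length L = 23 in.
Required throat t_e = P × Ω / (0.6 F_EXX × L) = 94.9 × 2.0 / (0.6 × 70 × 23) = 0.1965 in.
Required leg w = t_e / 0.707 = 0.2779 in → use 5/16 in.

w = 5/16 in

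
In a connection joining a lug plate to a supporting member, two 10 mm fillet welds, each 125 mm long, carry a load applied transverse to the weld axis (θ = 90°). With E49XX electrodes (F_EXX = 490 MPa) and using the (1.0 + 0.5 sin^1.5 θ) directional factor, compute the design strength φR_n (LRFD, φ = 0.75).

φR_n ≈ 585 kN

t_e = 0.707 × 10 = 7.07 mm; A_we = 7.07 × 250 = 1767 mm².
Directional factor: 1.0 + 0.5 sin^1.5(90°) = 1.5.
F_nw = 0.6 × 490 × 1.5 = 441 MPa.
φR_n = 0.75 × 441 × 1767 × 10⁻³ = 584.6 kN.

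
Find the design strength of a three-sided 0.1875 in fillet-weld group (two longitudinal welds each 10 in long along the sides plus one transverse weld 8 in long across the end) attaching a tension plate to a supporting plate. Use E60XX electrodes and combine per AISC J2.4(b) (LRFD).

φR_n ≈ 104 kip

E60XX → F_EXX = 60 ksi.
t_e = 0.707 × 0.1875 = 0.1326 in.
R_nwl = 0.6 × 60 × 0.1326 × 20 = 95.44 kip (longitudinal, 2 welds).
R_nwt = 0.6 × 60 × 0.1326 × 8 = 38.18 kip (transverse, base value).
(i) R_nwl + R_nwt = 133.6 kip; (ii) 0.85 R_nwl + 1.5 R_nwt = 138.4 kip.
R_n = max = 138.4 kip [governs: (ii)]; φR_n = 103.8 kip.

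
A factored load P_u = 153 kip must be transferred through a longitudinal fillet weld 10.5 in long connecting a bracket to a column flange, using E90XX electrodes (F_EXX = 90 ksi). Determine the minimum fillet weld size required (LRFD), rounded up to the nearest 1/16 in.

Total weld length L = 10.5 in.
Required throat t_e = P_u / (φ × 0.6 F_EXX × L) = 153 / (0.75 × 0.6 × 90 × 10.5) = 0.3598 in.
Required leg w = t_e / 0.707 = 0.5089 in → use 9/16 in.

w = 9/16 in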